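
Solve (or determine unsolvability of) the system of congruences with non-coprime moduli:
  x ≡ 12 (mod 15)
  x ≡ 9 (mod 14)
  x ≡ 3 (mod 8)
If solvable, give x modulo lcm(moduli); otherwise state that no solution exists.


Moduli 15, 14, 8 are not pairwise coprime, so CRT works modulo lcm(m_i) when all pairwise compatibility conditions hold.
Pairwise compatibility: gcd(m_i, m_j) must divide a_i - a_j for every pair.
Merge one congruence at a time:
  Start: x ≡ 12 (mod 15).
  Combine with x ≡ 9 (mod 14): gcd(15, 14) = 1; 9 - 12 = -3, which IS divisible by 1, so compatible.
    Write x = 12 + 15·t and substitute into x ≡ 9 (mod 14): 15·t ≡ 9 − 12 = -3 (mod 14).
    Reduce coefficients mod 14: 1·t ≡ 11 (mod 14).
    So t ≡ 11 (mod 14).
    Then x = 12 + 15·11 = 177, valid modulo lcm(15, 14) = 210: x ≡ 177 (mod 210).
  Combine with x ≡ 3 (mod 8): gcd(210, 8) = 2; 3 - 177 = -174, which IS divisible by 2, so compatible.
    Write x = 177 + 210·t and substitute into x ≡ 3 (mod 8): 210·t ≡ 3 − 177 = -174 (mod 8).
    Divide the congruence (and modulus) by g = 2: 105·t ≡ -87 (mod 4).
    Reduce coefficients mod 4: 1·t ≡ 1 (mod 4).
    So t ≡ 1 (mod 4).
    Then x = 177 + 210·1 = 387, valid modulo lcm(210, 8) = 840: x ≡ 387 (mod 840).
Verify: 387 mod 15 = 12, 387 mod 14 = 9, 387 mod 8 = 3.

x ≡ 387 (mod 840).


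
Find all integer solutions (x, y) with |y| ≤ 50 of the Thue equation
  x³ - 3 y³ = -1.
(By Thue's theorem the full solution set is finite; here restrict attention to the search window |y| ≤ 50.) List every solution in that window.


The equation is x³ - 3y³ = -1. For fixed y, x³ = 3·y³ − 1, so a solution requires the RHS to be a perfect cube.
Strategy: iterate y from -50 to 50, compute RHS = 3·y³ − 1, and check whether it is a (positive or negative) perfect cube.
Check small values of y:
  y = 0: RHS = -1 = (-1)³ ⇒ x = -1 works.
  y = 1: RHS = 2 is not a perfect cube.
  y = -1: RHS = -4 is not a perfect cube.
  y = 2: RHS = 23 is not a perfect cube.
  y = -2: RHS = -25 is not a perfect cube.
  y = 3: RHS = 80 is not a perfect cube.
  y = -3: RHS = -82 is not a perfect cube.
Continuing the search up to |y| = 50 finds no further solutions beyond those listed.
Collected solutions: (-1, 0).

Solutions (with |y| ≤ 50): (-1, 0).


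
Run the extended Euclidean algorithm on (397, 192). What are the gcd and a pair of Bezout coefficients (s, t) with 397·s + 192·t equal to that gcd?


Euclidean algorithm on (397, 192) — divide until remainder is 0:
  397 = 2 · 192 + 13
  192 = 14 · 13 + 10
  13 = 1 · 10 + 3
  10 = 3 · 3 + 1
  3 = 3 · 1 + 0
gcd(397, 192) = 1.
Track Bezout coefficients alongside the remainders: start with r₀ = 397 = a·1 + b·0 (s = 1, t = 0) and r₁ = 192 = a·0 + b·1 (s = 0, t = 1); each new remainder r_{k+1} = r_{k-1} − q_k·r_k inherits s_{k+1} = s_{k-1} − q_k·s_k, t_{k+1} = t_{k-1} − q_k·t_k, so r_k = a·s_k + b·t_k at every step:
  q = 2: r = 13, s = 1 − 2·0 = 1, t = 0 − 2·1 = -2  (check: 397·1 + 192·(-2) = 13)
  q = 14: r = 10, s = 0 − 14·1 = -14, t = 1 − 14·(-2) = 29  (check: 397·(-14) + 192·29 = 10)
  q = 1: r = 3, s = 1 − 1·(-14) = 15, t = -2 − 1·29 = -31  (check: 397·15 + 192·(-31) = 3)
  q = 3: r = 1, s = -14 − 3·15 = -59, t = 29 − 3·(-31) = 122  (check: 397·(-59) + 192·122 = 1)
The row with r = 1 (the gcd) gives the Bezout coefficients s = -59, t = 122.
Result: 397 · (-59) + 192 · (122) = 1.

gcd(397, 192) = 1; s = -59, t = 122 (check: 397·(-59) + 192·122 = 1).


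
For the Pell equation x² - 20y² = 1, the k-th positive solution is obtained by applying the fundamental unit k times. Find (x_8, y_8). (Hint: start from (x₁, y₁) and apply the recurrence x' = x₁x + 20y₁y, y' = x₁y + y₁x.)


Step 1: Find the fundamental solution (x₁, y₁) of x² - 20y² = 1.
  Expand √20 as a continued fraction. a₀ = ⌊√20⌋ = 4; iterate m_{k+1} = d_k·a_k − m_k, d_{k+1} = (20 − m_{k+1}²)/d_k, a_{k+1} = ⌊(a₀ + m_{k+1})/d_{k+1}⌋ (starting m₀ = 0, d₀ = 1), with convergents p_k = a_k·p_{k-1} + p_{k-2}, q_k = a_k·q_{k-1} + q_{k-2} (p₋₁ = 1, q₋₁ = 0):
  k = 0: a₀ = 4; p₀/q₀ = 4/1; p₀² − 20·q₀² = 16 − 20 = -4.
  k = 1: m = 4, d = 4, a = ⌊(4 + 4)/4⌋ = 2; p/q = (2·4 + 1)/(2·1 + 0) = 9/2; p² − 20·q² = 81 − 80 = 1.
  The first convergent with p² − 20·q² = 1 gives the fundamental solution (x₁, y₁) = (9, 2).
Step 2: Apply the recurrence (x_{n+1}, y_{n+1}) = (x₁x_n + 20y₁y_n, x₁y_n + y₁x_n) repeatedly.
  From (x_1, y_1) = (9, 2): x_2 = 9·9 + 20·2·2 = 161; y_2 = 9·2 + 2·9 = 36.
  From (x_2, y_2) = (161, 36): x_3 = 9·161 + 20·2·36 = 2889; y_3 = 9·36 + 2·161 = 646.
  From (x_3, y_3) = (2889, 646): x_4 = 9·2889 + 20·2·646 = 51841; y_4 = 9·646 + 2·2889 = 11592.
  From (x_4, y_4) = (51841, 11592): x_5 = 9·51841 + 20·2·11592 = 930249; y_5 = 9·11592 + 2·51841 = 208010.
  From (x_5, y_5) = (930249, 208010): x_6 = 9·930249 + 20·2·208010 = 16692641; y_6 = 9·208010 + 2·930249 = 3732588.
  From (x_6, y_6) = (16692641, 3732588): x_7 = 9·16692641 + 20·2·3732588 = 299537289; y_7 = 9·3732588 + 2·16692641 = 66978574.
  From (x_7, y_7) = (299537289, 66978574): x_8 = 9·299537289 + 20·2·66978574 = 5374978561; y_8 = 9·66978574 + 2·299537289 = 1201881744.
Step 3: Verify x_8² - 20·y_8² = 28890394531209630721 - 28890394531209630720 = 1 (should be 1). ✓

(x_1, y_1) = (9, 2); (x_8, y_8) = (5374978561, 1201881744).


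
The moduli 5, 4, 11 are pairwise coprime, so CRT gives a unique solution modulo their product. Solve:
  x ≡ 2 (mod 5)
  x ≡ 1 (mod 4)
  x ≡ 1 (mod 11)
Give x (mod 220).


Moduli 5, 4, 11 are pairwise coprime; by CRT there is a unique solution modulo M = 5 · 4 · 11 = 220.
Solve pairwise, accumulating the modulus:
  Start with x ≡ 2 (mod 5).
  Combine with x ≡ 1 (mod 4): since gcd(5, 4) = 1, we get a unique residue mod 20.
    Write x = 2 + 5·t and substitute into x ≡ 1 (mod 4): 5·t ≡ 1 − 2 = -1 (mod 4).
    Reduce coefficients mod 4: 1·t ≡ 3 (mod 4).
    So t ≡ 3 (mod 4).
    Then x = 2 + 5·3 = 17, valid modulo lcm(5, 4) = 20: x ≡ 17 (mod 20).
  Combine with x ≡ 1 (mod 11): since gcd(20, 11) = 1, we get a unique residue mod 220.
    Write x = 17 + 20·t and substitute into x ≡ 1 (mod 11): 20·t ≡ 1 − 17 = -16 (mod 11).
    Reduce coefficients mod 11: 9·t ≡ 6 (mod 11).
    The inverse of 9 mod 11 is 5 (since 9·5 = 45 = 4·11 + 1), so t ≡ 5·6 = 30 ≡ 8 (mod 11).
    Then x = 17 + 20·8 = 177, valid modulo lcm(20, 11) = 220: x ≡ 177 (mod 220).
Verify: 177 mod 5 = 2 ✓, 177 mod 4 = 1 ✓, 177 mod 11 = 1 ✓.

x ≡ 177 (mod 220).


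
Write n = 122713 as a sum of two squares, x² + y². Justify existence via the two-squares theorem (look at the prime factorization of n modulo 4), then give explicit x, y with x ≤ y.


Step 1: Factor n = 122713 = 41^2 · 73.
Step 2: Check the mod-4 condition on each prime factor: 41 ≡ 1 (mod 4), exponent 2; 73 ≡ 1 (mod 4), exponent 1.
All primes ≡ 3 (mod 4) appear to even exponent (or don't appear), so by the two-squares theorem n IS expressible as a sum of two squares.
Step 3: Build a representation. Here n = 41 · 41 · 73 is a product of primes ≡ 1 (mod 4). Each prime p ≡ 1 (mod 4) is itself a sum of two squares; find a² by testing p − a² for a perfect square:
  41: 41 − 1² = 40, 41 − 2² = 37, 41 − 3² = 32, 41 − 4² = 25 = 5² ⇒ 41 = 4² + 5².
  73: 73 − 1² = 72, 73 − 2² = 69, 73 − 3² = 64 = 8² ⇒ 73 = 3² + 8².
  Combine using the Brahmagupta–Fibonacci identity (a² + b²)(c² + d²) = (ac − bd)² + (ad + bc)² = (ac + bd)² + (ad − bc)²:
  41 · 41 = 1681: from (4² + 5²)(4² + 5²), take (4·4 − 5·5, 4·5 + 5·4) = (16 − 25, 20 + 20) = (-9, 40); dropping signs (only squares matter) gives (9, 40); check 9² + 40² = 81 + 1600 = 1681 ✓.
  1681 · 73 = 122713: from (9² + 40²)(3² + 8²), take (9·3 − 40·8, 9·8 + 40·3) = (27 − 320, 72 + 120) = (-293, 192); dropping signs (only squares matter) gives (293, 192); check 293² + 192² = 85849 + 36864 = 122713 ✓.
Step 4: Order so x ≤ y and verify: 192² + 293² = 36864 + 85849 = 122713 = n. ✓

n = 122713 = 192² + 293² (one valid representation with x ≤ y).


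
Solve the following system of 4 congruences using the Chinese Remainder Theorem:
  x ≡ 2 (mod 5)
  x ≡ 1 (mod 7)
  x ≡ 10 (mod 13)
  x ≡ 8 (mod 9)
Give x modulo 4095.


Product of moduli M = 5 · 7 · 13 · 9 = 4095.
Merge one congruence at a time:
  Start: x ≡ 2 (mod 5).
  Combine with x ≡ 1 (mod 7); new modulus lcm = 35.
    Write x = 2 + 5·t and substitute into x ≡ 1 (mod 7): 5·t ≡ 1 − 2 = -1 (mod 7).
    Reduce coefficients mod 7: 5·t ≡ 6 (mod 7).
    The inverse of 5 mod 7 is 3 (since 5·3 = 15 = 2·7 + 1), so t ≡ 3·6 = 18 ≡ 4 (mod 7).
    Then x = 2 + 5·4 = 22, valid modulo lcm(5, 7) = 35: x ≡ 22 (mod 35).
  Combine with x ≡ 10 (mod 13); new modulus lcm = 455.
    Write x = 22 + 35·t and substitute into x ≡ 10 (mod 13): 35·t ≡ 10 − 22 = -12 (mod 13).
    Reduce coefficients mod 13: 9·t ≡ 1 (mod 13).
    The inverse of 9 mod 13 is 3 (since 9·3 = 27 = 2·13 + 1), so t ≡ 3·1 = 3 ≡ 3 (mod 13).
    Then x = 22 + 35·3 = 127, valid modulo lcm(35, 13) = 455: x ≡ 127 (mod 455).
  Combine with x ≡ 8 (mod 9); new modulus lcm = 4095.
    Write x = 127 + 455·t and substitute into x ≡ 8 (mod 9): 455·t ≡ 8 − 127 = -119 (mod 9).
    Reduce coefficients mod 9: 5·t ≡ 7 (mod 9).
    The inverse of 5 mod 9 is 2 (since 5·2 = 10 = 1·9 + 1), so t ≡ 2·7 = 14 ≡ 5 (mod 9).
    Then x = 127 + 455·5 = 2402, valid modulo lcm(455, 9) = 4095: x ≡ 2402 (mod 4095).
Verify against each original: 2402 mod 5 = 2, 2402 mod 7 = 1, 2402 mod 13 = 10, 2402 mod 9 = 8.

x ≡ 2402 (mod 4095).


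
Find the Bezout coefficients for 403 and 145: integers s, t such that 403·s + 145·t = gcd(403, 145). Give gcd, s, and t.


Euclidean algorithm on (403, 145) — divide until remainder is 0:
  403 = 2 · 145 + 113
  145 = 1 · 113 + 32
  113 = 3 · 32 + 17
  32 = 1 · 17 + 15
  17 = 1 · 15 + 2
  15 = 7 · 2 + 1
  2 = 2 · 1 + 0
gcd(403, 145) = 1.
Track Bezout coefficients alongside the remainders: start with r₀ = 403 = a·1 + b·0 (s = 1, t = 0) and r₁ = 145 = a·0 + b·1 (s = 0, t = 1); each new remainder r_{k+1} = r_{k-1} − q_k·r_k inherits s_{k+1} = s_{k-1} − q_k·s_k, t_{k+1} = t_{k-1} − q_k·t_k, so r_k = a·s_k + b·t_k at every step:
  q = 2: r = 113, s = 1 − 2·0 = 1, t = 0 − 2·1 = -2  (check: 403·1 + 145·(-2) = 113)
  q = 1: r = 32, s = 0 − 1·1 = -1, t = 1 − 1·(-2) = 3  (check: 403·(-1) + 145·3 = 32)
  q = 3: r = 17, s = 1 − 3·(-1) = 4, t = -2 − 3·3 = -11  (check: 403·4 + 145·(-11) = 17)
  q = 1: r = 15, s = -1 − 1·4 = -5, t = 3 − 1·(-11) = 14  (check: 403·(-5) + 145·14 = 15)
  q = 1: r = 2, s = 4 − 1·(-5) = 9, t = -11 − 1·14 = -25  (check: 403·9 + 145·(-25) = 2)
  q = 7: r = 1, s = -5 − 7·9 = -68, t = 14 − 7·(-25) = 189  (check: 403·(-68) + 145·189 = 1)
The row with r = 1 (the gcd) gives the Bezout coefficients s = -68, t = 189.
Result: 403 · (-68) + 145 · (189) = 1.

gcd(403, 145) = 1; s = -68, t = 189 (check: 403·(-68) + 145·189 = 1).


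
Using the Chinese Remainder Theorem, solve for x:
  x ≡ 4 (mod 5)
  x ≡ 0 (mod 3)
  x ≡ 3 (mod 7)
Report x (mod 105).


Moduli 5, 3, 7 are pairwise coprime; by CRT there is a unique solution modulo M = 5 · 3 · 7 = 105.
Solve pairwise, accumulating the modulus:
  Start with x ≡ 4 (mod 5).
  Combine with x ≡ 0 (mod 3): since gcd(5, 3) = 1, we get a unique residue mod 15.
    Write x = 4 + 5·t and substitute into x ≡ 0 (mod 3): 5·t ≡ 0 − 4 = -4 (mod 3).
    Reduce coefficients mod 3: 2·t ≡ 2 (mod 3).
    The inverse of 2 mod 3 is 2 (since 2·2 = 4 = 1·3 + 1), so t ≡ 2·2 = 4 ≡ 1 (mod 3).
    Then x = 4 + 5·1 = 9, valid modulo lcm(5, 3) = 15: x ≡ 9 (mod 15).
  Combine with x ≡ 3 (mod 7): since gcd(15, 7) = 1, we get a unique residue mod 105.
    Write x = 9 + 15·t and substitute into x ≡ 3 (mod 7): 15·t ≡ 3 − 9 = -6 (mod 7).
    Reduce coefficients mod 7: 1·t ≡ 1 (mod 7).
    So t ≡ 1 (mod 7).
    Then x = 9 + 15·1 = 24, valid modulo lcm(15, 7) = 105: x ≡ 24 (mod 105).
Verify: 24 mod 5 = 4 ✓, 24 mod 3 = 0 ✓, 24 mod 7 = 3 ✓.

x ≡ 24 (mod 105).


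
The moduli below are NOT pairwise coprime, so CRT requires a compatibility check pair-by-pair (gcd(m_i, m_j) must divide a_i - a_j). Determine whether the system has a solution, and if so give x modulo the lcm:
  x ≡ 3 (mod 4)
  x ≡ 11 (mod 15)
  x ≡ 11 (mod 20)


Moduli 4, 15, 20 are not pairwise coprime, so CRT works modulo lcm(m_i) when all pairwise compatibility conditions hold.
Pairwise compatibility: gcd(m_i, m_j) must divide a_i - a_j for every pair.
Merge one congruence at a time:
  Start: x ≡ 3 (mod 4).
  Combine with x ≡ 11 (mod 15): gcd(4, 15) = 1; 11 - 3 = 8, which IS divisible by 1, so compatible.
    Write x = 3 + 4·t and substitute into x ≡ 11 (mod 15): 4·t ≡ 11 − 3 = 8 (mod 15).
    The inverse of 4 mod 15 is 4 (since 4·4 = 16 = 1·15 + 1), so t ≡ 4·8 = 32 ≡ 2 (mod 15).
    Then x = 3 + 4·2 = 11, valid modulo lcm(4, 15) = 60: x ≡ 11 (mod 60).
  Combine with x ≡ 11 (mod 20): gcd(60, 20) = 20; 11 - 11 = 0, which IS divisible by 20, so compatible.
    Write x = 11 + 60·t and substitute into x ≡ 11 (mod 20): 60·t ≡ 11 − 11 = 0 (mod 20).
    Divide the congruence (and modulus) by g = 20: 3·t ≡ 0 (mod 1).
    Modulo 1 every t works; take t = 0.
    Then x = 11 + 60·0 = 11, valid modulo lcm(60, 20) = 60: x ≡ 11 (mod 60).
Verify: 11 mod 4 = 3, 11 mod 15 = 11, 11 mod 20 = 11.

x ≡ 11 (mod 60).


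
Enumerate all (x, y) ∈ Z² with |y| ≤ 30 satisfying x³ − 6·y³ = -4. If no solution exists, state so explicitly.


The equation is x³ - 6y³ = -4. For fixed y, x³ = 6·y³ − 4, so a solution requires the RHS to be a perfect cube.
Strategy: iterate y from -30 to 30, compute RHS = 6·y³ − 4, and check whether it is a (positive or negative) perfect cube.
Check small values of y:
  y = 0: RHS = -4 is not a perfect cube.
  y = 1: RHS = 2 is not a perfect cube.
  y = -1: RHS = -10 is not a perfect cube.
  y = 2: RHS = 44 is not a perfect cube.
  y = -2: RHS = -52 is not a perfect cube.
  y = 3: RHS = 158 is not a perfect cube.
  y = -3: RHS = -166 is not a perfect cube.
Continuing the search up to |y| = 30 finds no solutions either.
No (x, y) in the scanned range satisfies the equation.

No integer solutions with |y| ≤ 30.


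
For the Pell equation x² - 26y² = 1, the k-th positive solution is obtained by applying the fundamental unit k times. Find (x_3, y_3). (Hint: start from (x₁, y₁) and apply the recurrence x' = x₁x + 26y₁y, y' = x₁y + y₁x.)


Step 1: Find the fundamental solution (x₁, y₁) of x² - 26y² = 1.
  Expand √26 as a continued fraction. a₀ = ⌊√26⌋ = 5; iterate m_{k+1} = d_k·a_k − m_k, d_{k+1} = (26 − m_{k+1}²)/d_k, a_{k+1} = ⌊(a₀ + m_{k+1})/d_{k+1}⌋ (starting m₀ = 0, d₀ = 1), with convergents p_k = a_k·p_{k-1} + p_{k-2}, q_k = a_k·q_{k-1} + q_{k-2} (p₋₁ = 1, q₋₁ = 0):
  k = 0: a₀ = 5; p₀/q₀ = 5/1; p₀² − 26·q₀² = 25 − 26 = -1.
  k = 1: m = 5, d = 1, a = ⌊(5 + 5)/1⌋ = 10; p/q = (10·5 + 1)/(10·1 + 0) = 51/10; p² − 26·q² = 2601 − 2600 = 1.
  The first convergent with p² − 26·q² = 1 gives the fundamental solution (x₁, y₁) = (51, 10).
Step 2: Apply the recurrence (x_{n+1}, y_{n+1}) = (x₁x_n + 26y₁y_n, x₁y_n + y₁x_n) repeatedly.
  From (x_1, y_1) = (51, 10): x_2 = 51·51 + 26·10·10 = 5201; y_2 = 51·10 + 10·51 = 1020.
  From (x_2, y_2) = (5201, 1020): x_3 = 51·5201 + 26·10·1020 = 530451; y_3 = 51·1020 + 10·5201 = 104030.
Step 3: Verify x_3² - 26·y_3² = 281378263401 - 281378263400 = 1 (should be 1). ✓

(x_1, y_1) = (51, 10); (x_3, y_3) = (530451, 104030).


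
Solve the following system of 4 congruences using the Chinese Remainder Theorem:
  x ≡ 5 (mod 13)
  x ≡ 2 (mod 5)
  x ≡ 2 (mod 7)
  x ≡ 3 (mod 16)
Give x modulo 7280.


Product of moduli M = 13 · 5 · 7 · 16 = 7280.
Merge one congruence at a time:
  Start: x ≡ 5 (mod 13).
  Combine with x ≡ 2 (mod 5); new modulus lcm = 65.
    Write x = 5 + 13·t and substitute into x ≡ 2 (mod 5): 13·t ≡ 2 − 5 = -3 (mod 5).
    Reduce coefficients mod 5: 3·t ≡ 2 (mod 5).
    The inverse of 3 mod 5 is 2 (since 3·2 = 6 = 1·5 + 1), so t ≡ 2·2 = 4 ≡ 4 (mod 5).
    Then x = 5 + 13·4 = 57, valid modulo lcm(13, 5) = 65: x ≡ 57 (mod 65).
  Combine with x ≡ 2 (mod 7); new modulus lcm = 455.
    Write x = 57 + 65·t and substitute into x ≡ 2 (mod 7): 65·t ≡ 2 − 57 = -55 (mod 7).
    Reduce coefficients mod 7: 2·t ≡ 1 (mod 7).
    The inverse of 2 mod 7 is 4 (since 2·4 = 8 = 1·7 + 1), so t ≡ 4·1 = 4 ≡ 4 (mod 7).
    Then x = 57 + 65·4 = 317, valid modulo lcm(65, 7) = 455: x ≡ 317 (mod 455).
  Combine with x ≡ 3 (mod 16); new modulus lcm = 7280.
    Write x = 317 + 455·t and substitute into x ≡ 3 (mod 16): 455·t ≡ 3 − 317 = -314 (mod 16).
    Reduce coefficients mod 16: 7·t ≡ 6 (mod 16).
    The inverse of 7 mod 16 is 7 (since 7·7 = 49 = 3·16 + 1), so t ≡ 7·6 = 42 ≡ 10 (mod 16).
    Then x = 317 + 455·10 = 4867, valid modulo lcm(455, 16) = 7280: x ≡ 4867 (mod 7280).
Verify against each original: 4867 mod 13 = 5, 4867 mod 5 = 2, 4867 mod 7 = 2, 4867 mod 16 = 3.

x ≡ 4867 (mod 7280).


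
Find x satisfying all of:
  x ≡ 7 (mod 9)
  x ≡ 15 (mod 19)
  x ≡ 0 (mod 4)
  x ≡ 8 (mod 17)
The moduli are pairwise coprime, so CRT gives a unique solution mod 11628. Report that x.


Product of moduli M = 9 · 19 · 4 · 17 = 11628.
Merge one congruence at a time:
  Start: x ≡ 7 (mod 9).
  Combine with x ≡ 15 (mod 19); new modulus lcm = 171.
    Write x = 7 + 9·t and substitute into x ≡ 15 (mod 19): 9·t ≡ 15 − 7 = 8 (mod 19).
    The inverse of 9 mod 19 is 17 (since 9·17 = 153 = 8·19 + 1), so t ≡ 17·8 = 136 ≡ 3 (mod 19).
    Then x = 7 + 9·3 = 34, valid modulo lcm(9, 19) = 171: x ≡ 34 (mod 171).
  Combine with x ≡ 0 (mod 4); new modulus lcm = 684.
    Write x = 34 + 171·t and substitute into x ≡ 0 (mod 4): 171·t ≡ 0 − 34 = -34 (mod 4).
    Reduce coefficients mod 4: 3·t ≡ 2 (mod 4).
    The inverse of 3 mod 4 is 3 (since 3·3 = 9 = 2·4 + 1), so t ≡ 3·2 = 6 ≡ 2 (mod 4).
    Then x = 34 + 171·2 = 376, valid modulo lcm(171, 4) = 684: x ≡ 376 (mod 684).
  Combine with x ≡ 8 (mod 17); new modulus lcm = 11628.
    Write x = 376 + 684·t and substitute into x ≡ 8 (mod 17): 684·t ≡ 8 − 376 = -368 (mod 17).
    Reduce coefficients mod 17: 4·t ≡ 6 (mod 17).
    The inverse of 4 mod 17 is 13 (since 4·13 = 52 = 3·17 + 1), so t ≡ 13·6 = 78 ≡ 10 (mod 17).
    Then x = 376 + 684·10 = 7216, valid modulo lcm(684, 17) = 11628: x ≡ 7216 (mod 11628).
Verify against each original: 7216 mod 9 = 7, 7216 mod 19 = 15, 7216 mod 4 = 0, 7216 mod 17 = 8.

x ≡ 7216 (mod 11628).


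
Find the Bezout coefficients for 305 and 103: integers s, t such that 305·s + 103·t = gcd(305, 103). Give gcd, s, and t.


Euclidean algorithm on (305, 103) — divide until remainder is 0:
  305 = 2 · 103 + 99
  103 = 1 · 99 + 4
  99 = 24 · 4 + 3
  4 = 1 · 3 + 1
  3 = 3 · 1 + 0
gcd(305, 103) = 1.
Track Bezout coefficients alongside the remainders: start with r₀ = 305 = a·1 + b·0 (s = 1, t = 0) and r₁ = 103 = a·0 + b·1 (s = 0, t = 1); each new remainder r_{k+1} = r_{k-1} − q_k·r_k inherits s_{k+1} = s_{k-1} − q_k·s_k, t_{k+1} = t_{k-1} − q_k·t_k, so r_k = a·s_k + b·t_k at every step:
  q = 2: r = 99, s = 1 − 2·0 = 1, t = 0 − 2·1 = -2  (check: 305·1 + 103·(-2) = 99)
  q = 1: r = 4, s = 0 − 1·1 = -1, t = 1 − 1·(-2) = 3  (check: 305·(-1) + 103·3 = 4)
  q = 24: r = 3, s = 1 − 24·(-1) = 25, t = -2 − 24·3 = -74  (check: 305·25 + 103·(-74) = 3)
  q = 1: r = 1, s = -1 − 1·25 = -26, t = 3 − 1·(-74) = 77  (check: 305·(-26) + 103·77 = 1)
The row with r = 1 (the gcd) gives the Bezout coefficients s = -26, t = 77.
Result: 305 · (-26) + 103 · (77) = 1.

gcd(305, 103) = 1; s = -26, t = 77 (check: 305·(-26) + 103·77 = 1).


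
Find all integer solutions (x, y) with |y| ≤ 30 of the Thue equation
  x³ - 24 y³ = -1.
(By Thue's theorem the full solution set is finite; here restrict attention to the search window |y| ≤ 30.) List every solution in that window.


The equation is x³ - 24y³ = -1. For fixed y, x³ = 24·y³ − 1, so a solution requires the RHS to be a perfect cube.
Strategy: iterate y from -30 to 30, compute RHS = 24·y³ − 1, and check whether it is a (positive or negative) perfect cube.
Check small values of y:
  y = 0: RHS = -1 = (-1)³ ⇒ x = -1 works.
  y = 1: RHS = 23 is not a perfect cube.
  y = -1: RHS = -25 is not a perfect cube.
  y = 2: RHS = 191 is not a perfect cube.
  y = -2: RHS = -193 is not a perfect cube.
  y = 3: RHS = 647 is not a perfect cube.
  y = -3: RHS = -649 is not a perfect cube.
Continuing the search up to |y| = 30 finds no further solutions beyond those listed.
Collected solutions: (-1, 0).

Solutions (with |y| ≤ 30): (-1, 0).


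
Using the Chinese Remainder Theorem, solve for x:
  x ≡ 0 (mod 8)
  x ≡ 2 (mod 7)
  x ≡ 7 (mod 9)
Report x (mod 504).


Moduli 8, 7, 9 are pairwise coprime; by CRT there is a unique solution modulo M = 8 · 7 · 9 = 504.
Solve pairwise, accumulating the modulus:
  Start with x ≡ 0 (mod 8).
  Combine with x ≡ 2 (mod 7): since gcd(8, 7) = 1, we get a unique residue mod 56.
    Write x = 0 + 8·t and substitute into x ≡ 2 (mod 7): 8·t ≡ 2 − 0 = 2 (mod 7).
    Reduce coefficients mod 7: 1·t ≡ 2 (mod 7).
    So t ≡ 2 (mod 7).
    Then x = 0 + 8·2 = 16, valid modulo lcm(8, 7) = 56: x ≡ 16 (mod 56).
  Combine with x ≡ 7 (mod 9): since gcd(56, 9) = 1, we get a unique residue mod 504.
    Write x = 16 + 56·t and substitute into x ≡ 7 (mod 9): 56·t ≡ 7 − 16 = -9 (mod 9).
    Reduce coefficients mod 9: 2·t ≡ 0 (mod 9).
    The inverse of 2 mod 9 is 5 (since 2·5 = 10 = 1·9 + 1), so t ≡ 5·0 = 0 ≡ 0 (mod 9).
    Then x = 16 + 56·0 = 16, valid modulo lcm(56, 9) = 504: x ≡ 16 (mod 504).
Verify: 16 mod 8 = 0 ✓, 16 mod 7 = 2 ✓, 16 mod 9 = 7 ✓.

x ≡ 16 (mod 504).


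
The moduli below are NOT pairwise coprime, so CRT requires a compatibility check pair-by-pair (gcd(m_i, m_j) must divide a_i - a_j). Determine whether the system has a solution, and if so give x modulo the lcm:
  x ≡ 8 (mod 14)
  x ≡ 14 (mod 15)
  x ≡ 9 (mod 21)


Moduli 14, 15, 21 are not pairwise coprime, so CRT works modulo lcm(m_i) when all pairwise compatibility conditions hold.
Pairwise compatibility: gcd(m_i, m_j) must divide a_i - a_j for every pair.
Merge one congruence at a time:
  Start: x ≡ 8 (mod 14).
  Combine with x ≡ 14 (mod 15): gcd(14, 15) = 1; 14 - 8 = 6, which IS divisible by 1, so compatible.
    Write x = 8 + 14·t and substitute into x ≡ 14 (mod 15): 14·t ≡ 14 − 8 = 6 (mod 15).
    The inverse of 14 mod 15 is 14 (since 14·14 = 196 = 13·15 + 1), so t ≡ 14·6 = 84 ≡ 9 (mod 15).
    Then x = 8 + 14·9 = 134, valid modulo lcm(14, 15) = 210: x ≡ 134 (mod 210).
  Combine with x ≡ 9 (mod 21): gcd(210, 21) = 21, and 9 - 134 = -125 is NOT divisible by 21.
    ⇒ system is inconsistent (no integer solution).

No solution (the system is inconsistent).


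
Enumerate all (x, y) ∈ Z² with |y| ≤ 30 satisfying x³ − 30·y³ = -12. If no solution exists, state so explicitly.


The equation is x³ - 30y³ = -12. For fixed y, x³ = 30·y³ − 12, so a solution requires the RHS to be a perfect cube.
Strategy: iterate y from -30 to 30, compute RHS = 30·y³ − 12, and check whether it is a (positive or negative) perfect cube.
Check small values of y:
  y = 0: RHS = -12 is not a perfect cube.
  y = 1: RHS = 18 is not a perfect cube.
  y = -1: RHS = -42 is not a perfect cube.
  y = 2: RHS = 228 is not a perfect cube.
  y = -2: RHS = -252 is not a perfect cube.
  y = 3: RHS = 798 is not a perfect cube.
  y = -3: RHS = -822 is not a perfect cube.
Continuing the search up to |y| = 30 finds no solutions either.
No (x, y) in the scanned range satisfies the equation.

No integer solutions with |y| ≤ 30.


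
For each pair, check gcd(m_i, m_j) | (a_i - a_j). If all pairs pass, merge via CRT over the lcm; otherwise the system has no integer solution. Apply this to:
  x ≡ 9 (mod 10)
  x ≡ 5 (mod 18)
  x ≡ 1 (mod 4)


Moduli 10, 18, 4 are not pairwise coprime, so CRT works modulo lcm(m_i) when all pairwise compatibility conditions hold.
Pairwise compatibility: gcd(m_i, m_j) must divide a_i - a_j for every pair.
Merge one congruence at a time:
  Start: x ≡ 9 (mod 10).
  Combine with x ≡ 5 (mod 18): gcd(10, 18) = 2; 5 - 9 = -4, which IS divisible by 2, so compatible.
    Write x = 9 + 10·t and substitute into x ≡ 5 (mod 18): 10·t ≡ 5 − 9 = -4 (mod 18).
    Divide the congruence (and modulus) by g = 2: 5·t ≡ -2 (mod 9).
    Reduce coefficients mod 9: 5·t ≡ 7 (mod 9).
    The inverse of 5 mod 9 is 2 (since 5·2 = 10 = 1·9 + 1), so t ≡ 2·7 = 14 ≡ 5 (mod 9).
    Then x = 9 + 10·5 = 59, valid modulo lcm(10, 18) = 90: x ≡ 59 (mod 90).
  Combine with x ≡ 1 (mod 4): gcd(90, 4) = 2; 1 - 59 = -58, which IS divisible by 2, so compatible.
    Write x = 59 + 90·t and substitute into x ≡ 1 (mod 4): 90·t ≡ 1 − 59 = -58 (mod 4).
    Divide the congruence (and modulus) by g = 2: 45·t ≡ -29 (mod 2).
    Reduce coefficients mod 2: 1·t ≡ 1 (mod 2).
    So t ≡ 1 (mod 2).
    Then x = 59 + 90·1 = 149, valid modulo lcm(90, 4) = 180: x ≡ 149 (mod 180).
Verify: 149 mod 10 = 9, 149 mod 18 = 5, 149 mod 4 = 1.

x ≡ 149 (mod 180).


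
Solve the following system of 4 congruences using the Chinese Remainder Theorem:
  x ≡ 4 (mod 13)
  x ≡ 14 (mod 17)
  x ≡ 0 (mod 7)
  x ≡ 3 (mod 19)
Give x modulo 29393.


Product of moduli M = 13 · 17 · 7 · 19 = 29393.
Merge one congruence at a time:
  Start: x ≡ 4 (mod 13).
  Combine with x ≡ 14 (mod 17); new modulus lcm = 221.
    Write x = 4 + 13·t and substitute into x ≡ 14 (mod 17): 13·t ≡ 14 − 4 = 10 (mod 17).
    The inverse of 13 mod 17 is 4 (since 13·4 = 52 = 3·17 + 1), so t ≡ 4·10 = 40 ≡ 6 (mod 17).
    Then x = 4 + 13·6 = 82, valid modulo lcm(13, 17) = 221: x ≡ 82 (mod 221).
  Combine with x ≡ 0 (mod 7); new modulus lcm = 1547.
    Write x = 82 + 221·t and substitute into x ≡ 0 (mod 7): 221·t ≡ 0 − 82 = -82 (mod 7).
    Reduce coefficients mod 7: 4·t ≡ 2 (mod 7).
    The inverse of 4 mod 7 is 2 (since 4·2 = 8 = 1·7 + 1), so t ≡ 2·2 = 4 ≡ 4 (mod 7).
    Then x = 82 + 221·4 = 966, valid modulo lcm(221, 7) = 1547: x ≡ 966 (mod 1547).
  Combine with x ≡ 3 (mod 19); new modulus lcm = 29393.
    Write x = 966 + 1547·t and substitute into x ≡ 3 (mod 19): 1547·t ≡ 3 − 966 = -963 (mod 19).
    Reduce coefficients mod 19: 8·t ≡ 6 (mod 19).
    The inverse of 8 mod 19 is 12 (since 8·12 = 96 = 5·19 + 1), so t ≡ 12·6 = 72 ≡ 15 (mod 19).
    Then x = 966 + 1547·15 = 24171, valid modulo lcm(1547, 19) = 29393: x ≡ 24171 (mod 29393).
Verify against each original: 24171 mod 13 = 4, 24171 mod 17 = 14, 24171 mod 7 = 0, 24171 mod 19 = 3.

x ≡ 24171 (mod 29393).


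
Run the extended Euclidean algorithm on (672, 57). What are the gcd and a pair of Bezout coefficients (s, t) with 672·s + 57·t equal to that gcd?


Euclidean algorithm on (672, 57) — divide until remainder is 0:
  672 = 11 · 57 + 45
  57 = 1 · 45 + 12
  45 = 3 · 12 + 9
  12 = 1 · 9 + 3
  9 = 3 · 3 + 0
gcd(672, 57) = 3.
Track Bezout coefficients alongside the remainders: start with r₀ = 672 = a·1 + b·0 (s = 1, t = 0) and r₁ = 57 = a·0 + b·1 (s = 0, t = 1); each new remainder r_{k+1} = r_{k-1} − q_k·r_k inherits s_{k+1} = s_{k-1} − q_k·s_k, t_{k+1} = t_{k-1} − q_k·t_k, so r_k = a·s_k + b·t_k at every step:
  q = 11: r = 45, s = 1 − 11·0 = 1, t = 0 − 11·1 = -11  (check: 672·1 + 57·(-11) = 45)
  q = 1: r = 12, s = 0 − 1·1 = -1, t = 1 − 1·(-11) = 12  (check: 672·(-1) + 57·12 = 12)
  q = 3: r = 9, s = 1 − 3·(-1) = 4, t = -11 − 3·12 = -47  (check: 672·4 + 57·(-47) = 9)
  q = 1: r = 3, s = -1 − 1·4 = -5, t = 12 − 1·(-47) = 59  (check: 672·(-5) + 57·59 = 3)
The row with r = 3 (the gcd) gives the Bezout coefficients s = -5, t = 59.
Result: 672 · (-5) + 57 · (59) = 3.

gcd(672, 57) = 3; s = -5, t = 59 (check: 672·(-5) + 57·59 = 3).


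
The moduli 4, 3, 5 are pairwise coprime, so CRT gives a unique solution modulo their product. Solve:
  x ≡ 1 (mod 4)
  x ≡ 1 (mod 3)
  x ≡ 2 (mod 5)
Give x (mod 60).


Moduli 4, 3, 5 are pairwise coprime; by CRT there is a unique solution modulo M = 4 · 3 · 5 = 60.
Solve pairwise, accumulating the modulus:
  Start with x ≡ 1 (mod 4).
  Combine with x ≡ 1 (mod 3): since gcd(4, 3) = 1, we get a unique residue mod 12.
    Write x = 1 + 4·t and substitute into x ≡ 1 (mod 3): 4·t ≡ 1 − 1 = 0 (mod 3).
    Reduce coefficients mod 3: 1·t ≡ 0 (mod 3).
    So t ≡ 0 (mod 3).
    Then x = 1 + 4·0 = 1, valid modulo lcm(4, 3) = 12: x ≡ 1 (mod 12).
  Combine with x ≡ 2 (mod 5): since gcd(12, 5) = 1, we get a unique residue mod 60.
    Write x = 1 + 12·t and substitute into x ≡ 2 (mod 5): 12·t ≡ 2 − 1 = 1 (mod 5).
    Reduce coefficients mod 5: 2·t ≡ 1 (mod 5).
    The inverse of 2 mod 5 is 3 (since 2·3 = 6 = 1·5 + 1), so t ≡ 3·1 = 3 ≡ 3 (mod 5).
    Then x = 1 + 12·3 = 37, valid modulo lcm(12, 5) = 60: x ≡ 37 (mod 60).
Verify: 37 mod 4 = 1 ✓, 37 mod 3 = 1 ✓, 37 mod 5 = 2 ✓.

x ≡ 37 (mod 60).


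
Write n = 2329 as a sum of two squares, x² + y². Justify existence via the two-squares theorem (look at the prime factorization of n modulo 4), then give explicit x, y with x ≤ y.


Step 1: Factor n = 2329 = 17 · 137.
Step 2: Check the mod-4 condition on each prime factor: 17 ≡ 1 (mod 4), exponent 1; 137 ≡ 1 (mod 4), exponent 1.
All primes ≡ 3 (mod 4) appear to even exponent (or don't appear), so by the two-squares theorem n IS expressible as a sum of two squares.
Step 3: Build a representation. Here n = 17 · 137 is a product of primes ≡ 1 (mod 4). Each prime p ≡ 1 (mod 4) is itself a sum of two squares; find a² by testing p − a² for a perfect square:
  17: 17 − 1² = 16 = 4² ⇒ 17 = 1² + 4².
  137: 137 − 1² = 136, 137 − 2² = 133, 137 − 3² = 128, 137 − 4² = 121 = 11² ⇒ 137 = 4² + 11².
  Combine using the Brahmagupta–Fibonacci identity (a² + b²)(c² + d²) = (ac − bd)² + (ad + bc)² = (ac + bd)² + (ad − bc)²:
  17 · 137 = 2329: from (1² + 4²)(4² + 11²), take (1·4 − 4·11, 1·11 + 4·4) = (4 − 44, 11 + 16) = (-40, 27); dropping signs (only squares matter) gives (40, 27); check 40² + 27² = 1600 + 729 = 2329 ✓.
Step 4: Order so x ≤ y and verify: 27² + 40² = 729 + 1600 = 2329 = n. ✓

n = 2329 = 27² + 40² (one valid representation with x ≤ y).


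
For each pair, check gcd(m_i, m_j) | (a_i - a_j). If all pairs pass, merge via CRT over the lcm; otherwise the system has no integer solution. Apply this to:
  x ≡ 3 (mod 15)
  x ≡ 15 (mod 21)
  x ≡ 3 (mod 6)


Moduli 15, 21, 6 are not pairwise coprime, so CRT works modulo lcm(m_i) when all pairwise compatibility conditions hold.
Pairwise compatibility: gcd(m_i, m_j) must divide a_i - a_j for every pair.
Merge one congruence at a time:
  Start: x ≡ 3 (mod 15).
  Combine with x ≡ 15 (mod 21): gcd(15, 21) = 3; 15 - 3 = 12, which IS divisible by 3, so compatible.
    Write x = 3 + 15·t and substitute into x ≡ 15 (mod 21): 15·t ≡ 15 − 3 = 12 (mod 21).
    Divide the congruence (and modulus) by g = 3: 5·t ≡ 4 (mod 7).
    The inverse of 5 mod 7 is 3 (since 5·3 = 15 = 2·7 + 1), so t ≡ 3·4 = 12 ≡ 5 (mod 7).
    Then x = 3 + 15·5 = 78, valid modulo lcm(15, 21) = 105: x ≡ 78 (mod 105).
  Combine with x ≡ 3 (mod 6): gcd(105, 6) = 3; 3 - 78 = -75, which IS divisible by 3, so compatible.
    Write x = 78 + 105·t and substitute into x ≡ 3 (mod 6): 105·t ≡ 3 − 78 = -75 (mod 6).
    Divide the congruence (and modulus) by g = 3: 35·t ≡ -25 (mod 2).
    Reduce coefficients mod 2: 1·t ≡ 1 (mod 2).
    So t ≡ 1 (mod 2).
    Then x = 78 + 105·1 = 183, valid modulo lcm(105, 6) = 210: x ≡ 183 (mod 210).
Verify: 183 mod 15 = 3, 183 mod 21 = 15, 183 mod 6 = 3.

x ≡ 183 (mod 210).


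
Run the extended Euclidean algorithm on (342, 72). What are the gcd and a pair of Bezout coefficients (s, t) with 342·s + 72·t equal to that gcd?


Euclidean algorithm on (342, 72) — divide until remainder is 0:
  342 = 4 · 72 + 54
  72 = 1 · 54 + 18
  54 = 3 · 18 + 0
gcd(342, 72) = 18.
Track Bezout coefficients alongside the remainders: start with r₀ = 342 = a·1 + b·0 (s = 1, t = 0) and r₁ = 72 = a·0 + b·1 (s = 0, t = 1); each new remainder r_{k+1} = r_{k-1} − q_k·r_k inherits s_{k+1} = s_{k-1} − q_k·s_k, t_{k+1} = t_{k-1} − q_k·t_k, so r_k = a·s_k + b·t_k at every step:
  q = 4: r = 54, s = 1 − 4·0 = 1, t = 0 − 4·1 = -4  (check: 342·1 + 72·(-4) = 54)
  q = 1: r = 18, s = 0 − 1·1 = -1, t = 1 − 1·(-4) = 5  (check: 342·(-1) + 72·5 = 18)
The row with r = 18 (the gcd) gives the Bezout coefficients s = -1, t = 5.
Result: 342 · (-1) + 72 · (5) = 18.

gcd(342, 72) = 18; s = -1, t = 5 (check: 342·(-1) + 72·5 = 18).


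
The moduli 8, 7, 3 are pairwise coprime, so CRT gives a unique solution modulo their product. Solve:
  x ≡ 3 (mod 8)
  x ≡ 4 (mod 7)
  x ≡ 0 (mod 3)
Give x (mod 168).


Moduli 8, 7, 3 are pairwise coprime; by CRT there is a unique solution modulo M = 8 · 7 · 3 = 168.
Solve pairwise, accumulating the modulus:
  Start with x ≡ 3 (mod 8).
  Combine with x ≡ 4 (mod 7): since gcd(8, 7) = 1, we get a unique residue mod 56.
    Write x = 3 + 8·t and substitute into x ≡ 4 (mod 7): 8·t ≡ 4 − 3 = 1 (mod 7).
    Reduce coefficients mod 7: 1·t ≡ 1 (mod 7).
    So t ≡ 1 (mod 7).
    Then x = 3 + 8·1 = 11, valid modulo lcm(8, 7) = 56: x ≡ 11 (mod 56).
  Combine with x ≡ 0 (mod 3): since gcd(56, 3) = 1, we get a unique residue mod 168.
    Write x = 11 + 56·t and substitute into x ≡ 0 (mod 3): 56·t ≡ 0 − 11 = -11 (mod 3).
    Reduce coefficients mod 3: 2·t ≡ 1 (mod 3).
    The inverse of 2 mod 3 is 2 (since 2·2 = 4 = 1·3 + 1), so t ≡ 2·1 = 2 ≡ 2 (mod 3).
    Then x = 11 + 56·2 = 123, valid modulo lcm(56, 3) = 168: x ≡ 123 (mod 168).
Verify: 123 mod 8 = 3 ✓, 123 mod 7 = 4 ✓, 123 mod 3 = 0 ✓.

x ≡ 123 (mod 168).


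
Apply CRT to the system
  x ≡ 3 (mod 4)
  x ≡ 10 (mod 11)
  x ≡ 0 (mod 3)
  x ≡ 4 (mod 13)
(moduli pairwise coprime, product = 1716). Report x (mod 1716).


Product of moduli M = 4 · 11 · 3 · 13 = 1716.
Merge one congruence at a time:
  Start: x ≡ 3 (mod 4).
  Combine with x ≡ 10 (mod 11); new modulus lcm = 44.
    Write x = 3 + 4·t and substitute into x ≡ 10 (mod 11): 4·t ≡ 10 − 3 = 7 (mod 11).
    The inverse of 4 mod 11 is 3 (since 4·3 = 12 = 1·11 + 1), so t ≡ 3·7 = 21 ≡ 10 (mod 11).
    Then x = 3 + 4·10 = 43, valid modulo lcm(4, 11) = 44: x ≡ 43 (mod 44).
  Combine with x ≡ 0 (mod 3); new modulus lcm = 132.
    Write x = 43 + 44·t and substitute into x ≡ 0 (mod 3): 44·t ≡ 0 − 43 = -43 (mod 3).
    Reduce coefficients mod 3: 2·t ≡ 2 (mod 3).
    The inverse of 2 mod 3 is 2 (since 2·2 = 4 = 1·3 + 1), so t ≡ 2·2 = 4 ≡ 1 (mod 3).
    Then x = 43 + 44·1 = 87, valid modulo lcm(44, 3) = 132: x ≡ 87 (mod 132).
  Combine with x ≡ 4 (mod 13); new modulus lcm = 1716.
    Write x = 87 + 132·t and substitute into x ≡ 4 (mod 13): 132·t ≡ 4 − 87 = -83 (mod 13).
    Reduce coefficients mod 13: 2·t ≡ 8 (mod 13).
    The inverse of 2 mod 13 is 7 (since 2·7 = 14 = 1·13 + 1), so t ≡ 7·8 = 56 ≡ 4 (mod 13).
    Then x = 87 + 132·4 = 615, valid modulo lcm(132, 13) = 1716: x ≡ 615 (mod 1716).
Verify against each original: 615 mod 4 = 3, 615 mod 11 = 10, 615 mod 3 = 0, 615 mod 13 = 4.

x ≡ 615 (mod 1716).


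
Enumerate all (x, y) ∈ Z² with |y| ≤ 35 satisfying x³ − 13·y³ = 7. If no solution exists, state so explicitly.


The equation is x³ - 13y³ = 7. For fixed y, x³ = 13·y³ + 7, so a solution requires the RHS to be a perfect cube.
Strategy: iterate y from -35 to 35, compute RHS = 13·y³ + 7, and check whether it is a (positive or negative) perfect cube.
Check small values of y:
  y = 0: RHS = 7 is not a perfect cube.
  y = 1: RHS = 20 is not a perfect cube.
  y = -1: RHS = -6 is not a perfect cube.
  y = 2: RHS = 111 is not a perfect cube.
  y = -2: RHS = -97 is not a perfect cube.
  y = 3: RHS = 358 is not a perfect cube.
  y = -3: RHS = -344 is not a perfect cube.
Continuing the search up to |y| = 35 finds no solutions either.
No (x, y) in the scanned range satisfies the equation.

No integer solutions with |y| ≤ 35.


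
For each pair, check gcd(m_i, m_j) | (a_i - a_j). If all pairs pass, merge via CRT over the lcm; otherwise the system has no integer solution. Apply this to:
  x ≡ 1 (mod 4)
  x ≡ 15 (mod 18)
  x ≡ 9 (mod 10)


Moduli 4, 18, 10 are not pairwise coprime, so CRT works modulo lcm(m_i) when all pairwise compatibility conditions hold.
Pairwise compatibility: gcd(m_i, m_j) must divide a_i - a_j for every pair.
Merge one congruence at a time:
  Start: x ≡ 1 (mod 4).
  Combine with x ≡ 15 (mod 18): gcd(4, 18) = 2; 15 - 1 = 14, which IS divisible by 2, so compatible.
    Write x = 1 + 4·t and substitute into x ≡ 15 (mod 18): 4·t ≡ 15 − 1 = 14 (mod 18).
    Divide the congruence (and modulus) by g = 2: 2·t ≡ 7 (mod 9).
    The inverse of 2 mod 9 is 5 (since 2·5 = 10 = 1·9 + 1), so t ≡ 5·7 = 35 ≡ 8 (mod 9).
    Then x = 1 + 4·8 = 33, valid modulo lcm(4, 18) = 36: x ≡ 33 (mod 36).
  Combine with x ≡ 9 (mod 10): gcd(36, 10) = 2; 9 - 33 = -24, which IS divisible by 2, so compatible.
    Write x = 33 + 36·t and substitute into x ≡ 9 (mod 10): 36·t ≡ 9 − 33 = -24 (mod 10).
    Divide the congruence (and modulus) by g = 2: 18·t ≡ -12 (mod 5).
    Reduce coefficients mod 5: 3·t ≡ 3 (mod 5).
    The inverse of 3 mod 5 is 2 (since 3·2 = 6 = 1·5 + 1), so t ≡ 2·3 = 6 ≡ 1 (mod 5).
    Then x = 33 + 36·1 = 69, valid modulo lcm(36, 10) = 180: x ≡ 69 (mod 180).
Verify: 69 mod 4 = 1, 69 mod 18 = 15, 69 mod 10 = 9.

x ≡ 69 (mod 180).


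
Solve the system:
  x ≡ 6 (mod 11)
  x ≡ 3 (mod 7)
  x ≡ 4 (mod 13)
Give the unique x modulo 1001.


Moduli 11, 7, 13 are pairwise coprime; by CRT there is a unique solution modulo M = 11 · 7 · 13 = 1001.
Solve pairwise, accumulating the modulus:
  Start with x ≡ 6 (mod 11).
  Combine with x ≡ 3 (mod 7): since gcd(11, 7) = 1, we get a unique residue mod 77.
    Write x = 6 + 11·t and substitute into x ≡ 3 (mod 7): 11·t ≡ 3 − 6 = -3 (mod 7).
    Reduce coefficients mod 7: 4·t ≡ 4 (mod 7).
    The inverse of 4 mod 7 is 2 (since 4·2 = 8 = 1·7 + 1), so t ≡ 2·4 = 8 ≡ 1 (mod 7).
    Then x = 6 + 11·1 = 17, valid modulo lcm(11, 7) = 77: x ≡ 17 (mod 77).
  Combine with x ≡ 4 (mod 13): since gcd(77, 13) = 1, we get a unique residue mod 1001.
    Write x = 17 + 77·t and substitute into x ≡ 4 (mod 13): 77·t ≡ 4 − 17 = -13 (mod 13).
    Reduce coefficients mod 13: 12·t ≡ 0 (mod 13).
    The inverse of 12 mod 13 is 12 (since 12·12 = 144 = 11·13 + 1), so t ≡ 12·0 = 0 ≡ 0 (mod 13).
    Then x = 17 + 77·0 = 17, valid modulo lcm(77, 13) = 1001: x ≡ 17 (mod 1001).
Verify: 17 mod 11 = 6 ✓, 17 mod 7 = 3 ✓, 17 mod 13 = 4 ✓.

x ≡ 17 (mod 1001).


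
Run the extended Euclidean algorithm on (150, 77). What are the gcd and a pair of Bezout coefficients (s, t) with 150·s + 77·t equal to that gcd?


Euclidean algorithm on (150, 77) — divide until remainder is 0:
  150 = 1 · 77 + 73
  77 = 1 · 73 + 4
  73 = 18 · 4 + 1
  4 = 4 · 1 + 0
gcd(150, 77) = 1.
Track Bezout coefficients alongside the remainders: start with r₀ = 150 = a·1 + b·0 (s = 1, t = 0) and r₁ = 77 = a·0 + b·1 (s = 0, t = 1); each new remainder r_{k+1} = r_{k-1} − q_k·r_k inherits s_{k+1} = s_{k-1} − q_k·s_k, t_{k+1} = t_{k-1} − q_k·t_k, so r_k = a·s_k + b·t_k at every step:
  q = 1: r = 73, s = 1 − 1·0 = 1, t = 0 − 1·1 = -1  (check: 150·1 + 77·(-1) = 73)
  q = 1: r = 4, s = 0 − 1·1 = -1, t = 1 − 1·(-1) = 2  (check: 150·(-1) + 77·2 = 4)
  q = 18: r = 1, s = 1 − 18·(-1) = 19, t = -1 − 18·2 = -37  (check: 150·19 + 77·(-37) = 1)
The row with r = 1 (the gcd) gives the Bezout coefficients s = 19, t = -37.
Result: 150 · (19) + 77 · (-37) = 1.

gcd(150, 77) = 1; s = 19, t = -37 (check: 150·19 + 77·(-37) = 1).
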